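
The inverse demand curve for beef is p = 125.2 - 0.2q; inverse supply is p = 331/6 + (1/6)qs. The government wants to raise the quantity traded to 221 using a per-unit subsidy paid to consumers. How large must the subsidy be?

Required subsidy s = 11 per unit

At q = 221, from the demand curve buyers pay pb = 125.2 − 0.2·221 = 81; from the supply curve sellers need ps = 331/6 + (1/6)·221 = 92.
The subsidy must fill the gap: s = ps − pb = 92 − 81 = 11.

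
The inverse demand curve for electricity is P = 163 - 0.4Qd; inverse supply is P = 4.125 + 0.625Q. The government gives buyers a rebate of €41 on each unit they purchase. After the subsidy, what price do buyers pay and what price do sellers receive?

Buyers pay €85; sellers receive €126

Pre-subsidy: 163 - 0.4Q = 4.125 + 0.625Q gives Q* = 155 and P* = 101.
With the rebate, buyers effectively pay Pb = Ps − 41, where Ps is the price sellers receive.
On the curves, Pb = 163 - 0.4Q and Ps = 4.125 + 0.625Q; the wedge Ps − Pb = 41 gives 4.125 + 0.625Q − (163 - 0.4Q) = 41, so Q' = 195.
Then Pb = 163 − 0.4·195 = 85 and Ps = 4.125 + 0.625·195 = 126.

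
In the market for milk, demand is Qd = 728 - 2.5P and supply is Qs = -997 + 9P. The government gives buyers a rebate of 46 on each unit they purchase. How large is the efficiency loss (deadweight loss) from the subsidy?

Deadweight loss = 2070

Pre-subsidy: 728 - 2.5P = -997 + 9P gives P* = 150, Q* = 353.
With the rebate, buyers effectively pay Pb = Ps − 46, where Ps is the price sellers receive.
Demand in terms of Ps becomes Qd = 728 − 2.5(Ps − 46) = 843 - 2.5Ps. Setting this equal to supply: 843 - 2.5Ps = -997 + 9Ps, so Ps = 160.
Buyers pay Pb = 160 − 46 = 114; Q' = -997 + 9·160 = 443.
The subsidy expands output by 443 − 353 = 90 past the efficient level; on those units the gap between marginal cost and willingness to pay runs from 0 up to 46.
DWL = ½ × 46 × 90 = 2070.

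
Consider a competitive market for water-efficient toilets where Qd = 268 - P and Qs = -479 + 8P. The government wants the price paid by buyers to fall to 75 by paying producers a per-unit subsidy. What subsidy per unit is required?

At a buyer price of 75, quantity demanded is 268 − 1·75 = 193.
Sellers supply 193 only when they receive Ps with -479 + 8·Ps = 193, i.e. Ps = 84.
s = Ps − Pb = 84 − 75 = 9.

Required subsidy s = 9 per unit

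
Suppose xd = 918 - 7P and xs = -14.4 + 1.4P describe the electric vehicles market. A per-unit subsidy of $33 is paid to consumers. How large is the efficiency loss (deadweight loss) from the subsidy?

Pre-subsidy: 918 - 7P = -14.4 + 1.4P gives P* = 111, x* = 141.
With the rebate, buyers effectively pay Pb = Ps − 33, where Ps is the price sellers receive.
Demand in terms of Ps becomes xd = 918 − 7(Ps − 33) = 1149 - 7Ps. Setting this equal to supply: 1149 - 7Ps = -14.4 + 1.4Ps, so Ps = 138.5.
Buyers pay Pb = 138.5 − 33 = 105.5; x' = -14.4 + 1.4·138.5 = 179.5.
The subsidy expands output by 179.5 − 141 = 38.5 past the efficient level; on those units the gap between marginal cost and willingness to pay runs from 0 up to 33.
DWL = ½ × 33 × 38.5 = 635.25.

Deadweight loss = $635.25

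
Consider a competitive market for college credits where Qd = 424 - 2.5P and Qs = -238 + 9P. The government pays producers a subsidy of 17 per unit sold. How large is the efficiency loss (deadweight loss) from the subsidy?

Pre-subsidy: 424 - 2.5P = -238 + 9P gives P* = 1324/23, Q* = 6442/23.
With the subsidy, sellers receive Ps = Pb + 17 for each unit, where Pb is the price buyers pay.
Supply in terms of Pb becomes Qs = -238 + 9(Pb + 17) = -85 + 9Pb. Setting this equal to demand: 424 - 2.5Pb = -85 + 9Pb, so Pb = 1018/23.
Sellers receive Ps = 1018/23 + 17 = 1409/23; Q' = 424 − 2.5·(1018/23) = 7207/23.
The subsidy expands output by 7207/23 − 6442/23 = 765/23 past the efficient level; on those units the gap between marginal cost and willingness to pay runs from 0 up to 17.
DWL = ½ × 17 × 765/23 = 13005/46.

Deadweight loss = 13005/46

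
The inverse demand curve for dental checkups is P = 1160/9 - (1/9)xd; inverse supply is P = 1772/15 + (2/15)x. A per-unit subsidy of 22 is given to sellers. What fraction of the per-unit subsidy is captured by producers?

Producer share = 6/11

Pre-subsidy: 1160/9 - (1/9)x = 1772/15 + (2/15)x gives x* = 44 and P* = 124.
With the subsidy, sellers receive Ps = Pb + 22 for each unit, where Pb is the price buyers pay.
On the curves, Pb = 1160/9 - (1/9)x and Ps = 1772/15 + (2/15)x; the wedge Ps − Pb = 22 gives 1772/15 + (2/15)x − (1160/9 - (1/9)x) = 22, so x' = 134.
Then Pb = 1160/9 − (1/9)·134 = 114 and Ps = 1772/15 + (2/15)·134 = 136.
Buyers' price falls by P* − Pb = 124 − 114 = 10; sellers' price rises by Ps − P* = 136 − 124 = 12.
So producers capture 12/22 = 6/11 of each unit of subsidy.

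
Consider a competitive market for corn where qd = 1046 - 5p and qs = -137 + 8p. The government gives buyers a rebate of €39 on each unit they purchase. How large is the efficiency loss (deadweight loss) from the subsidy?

Pre-subsidy: 1046 - 5p = -137 + 8p gives p* = 91, q* = 591.
With the rebate, buyers effectively pay pb = ps − 39, where ps is the price sellers receive.
Demand in terms of ps becomes qd = 1046 − 5(ps − 39) = 1241 - 5ps. Setting this equal to supply: 1241 - 5ps = -137 + 8ps, so ps = 106.
Buyers pay pb = 106 − 39 = 67; q' = -137 + 8·106 = 711.
The subsidy expands output by 711 − 591 = 120 past the efficient level; on those units the gap between marginal cost and willingness to pay runs from 0 up to 39.
DWL = ½ × 39 × 120 = 2340.

Deadweight loss = €2340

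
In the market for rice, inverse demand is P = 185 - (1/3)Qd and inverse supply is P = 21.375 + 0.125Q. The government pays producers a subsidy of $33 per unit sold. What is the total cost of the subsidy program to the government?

Government cost = $14157

Pre-subsidy: 185 - (1/3)Q = 21.375 + 0.125Q gives Q* = 357 and P* = 66.
With the subsidy, sellers receive Ps = Pb + 33 for each unit, where Pb is the price buyers pay.
On the curves, Pb = 185 - (1/3)Q and Ps = 21.375 + 0.125Q; the wedge Ps − Pb = 33 gives 21.375 + 0.125Q − (185 - (1/3)Q) = 33, so Q' = 429.
Then Pb = 185 − (1/3)·429 = 42 and Ps = 21.375 + 0.125·429 = 75.
Government outlay = subsidy × quantity = 33 × 429 = 14157.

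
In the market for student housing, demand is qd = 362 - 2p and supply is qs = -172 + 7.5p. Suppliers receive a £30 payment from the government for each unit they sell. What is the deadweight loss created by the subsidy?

Deadweight loss = 13500/19

Pre-subsidy: 362 - 2p = -172 + 7.5p gives p* = 1068/19, q* = 4742/19.
With the subsidy, sellers receive ps = pb + 30 for each unit, where pb is the price buyers pay.
Supply in terms of pb becomes qs = -172 + 7.5(pb + 30) = 53 + 7.5pb. Setting this equal to demand: 362 - 2pb = 53 + 7.5pb, so pb = 618/19.
Sellers receive ps = 618/19 + 30 = 1188/19; q' = 362 − 2·(618/19) = 5642/19.
The subsidy expands output by 5642/19 − 4742/19 = 900/19 past the efficient level; on those units the gap between marginal cost and willingness to pay runs from 0 up to 30.
DWL = ½ × 30 × 900/19 = 13500/19.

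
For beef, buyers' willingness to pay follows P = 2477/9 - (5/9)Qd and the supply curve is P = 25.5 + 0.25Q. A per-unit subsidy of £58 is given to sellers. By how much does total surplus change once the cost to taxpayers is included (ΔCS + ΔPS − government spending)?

Net change in total surplus = -£2088

Pre-subsidy: 2477/9 - (5/9)Q = 25.5 + 0.25Q gives Q* = 310 and P* = 103.
With the subsidy, sellers receive Ps = Pb + 58 for each unit, where Pb is the price buyers pay.
On the curves, Pb = 2477/9 - (5/9)Q and Ps = 25.5 + 0.25Q; the wedge Ps − Pb = 58 gives 25.5 + 0.25Q − (2477/9 - (5/9)Q) = 58, so Q' = 382.
Then Pb = 2477/9 − (5/9)·382 = 63 and Ps = 25.5 + 0.25·382 = 121.
ΔCS = ½(310 + 382)(103 − 63) = 13840; ΔPS = ½(310 + 382)(121 − 103) = 6228.
Government spending = 58 × 382 = 22156.
Net change = 13840 + 6228 − 22156 = -2088. The loss equals the DWL triangle ½·58·72.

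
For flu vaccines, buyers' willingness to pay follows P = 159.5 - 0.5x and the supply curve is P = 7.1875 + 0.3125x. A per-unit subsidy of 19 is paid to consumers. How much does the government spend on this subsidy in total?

Government cost = 52079/13

Pre-subsidy: 159.5 - 0.5x = 7.1875 + 0.3125x gives x* = 2437/13 and P* = 855/13.
With the rebate, buyers effectively pay Pb = Ps − 19, where Ps is the price sellers receive.
On the curves, Pb = 159.5 - 0.5x and Ps = 7.1875 + 0.3125x; the wedge Ps − Pb = 19 gives 7.1875 + 0.3125x − (159.5 - 0.5x) = 19, so x' = 2741/13.
Then Pb = 159.5 − 0.5·(2741/13) = 703/13 and Ps = 7.1875 + 0.3125·(2741/13) = 950/13.
Government outlay = subsidy × quantity = 19 × 2741/13 = 52079/13.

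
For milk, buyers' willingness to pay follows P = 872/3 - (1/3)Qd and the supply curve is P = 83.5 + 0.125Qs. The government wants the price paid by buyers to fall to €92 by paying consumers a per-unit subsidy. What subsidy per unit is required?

Required subsidy s = €66 per unit

At a buyer price of 92, quantity demanded is 872 − 3·92 = 596.
Sellers supply 596 only when they receive Ps = 83.5 + 0.125·596 = 158.
s = Ps − Pb = 158 − 92 = 66.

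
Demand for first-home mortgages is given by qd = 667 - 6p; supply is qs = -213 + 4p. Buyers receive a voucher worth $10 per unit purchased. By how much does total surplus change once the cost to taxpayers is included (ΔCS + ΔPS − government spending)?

Pre-subsidy: 667 - 6p = -213 + 4p gives p* = 88, q* = 139.
With the rebate, buyers effectively pay pb = ps − 10, where ps is the price sellers receive.
Demand in terms of ps becomes qd = 667 − 6(ps − 10) = 727 - 6ps. Setting this equal to supply: 727 - 6ps = -213 + 4ps, so ps = 94.
Buyers pay pb = 94 − 10 = 84; q' = -213 + 4·94 = 163.
ΔCS = ½(139 + 163)(88 − 84) = 604; ΔPS = ½(139 + 163)(94 − 88) = 906.
Government spending = 10 × 163 = 1630.
Net change = 604 + 906 − 1630 = -120. The loss equals the DWL triangle ½·10·24.

Net change in total surplus = -$120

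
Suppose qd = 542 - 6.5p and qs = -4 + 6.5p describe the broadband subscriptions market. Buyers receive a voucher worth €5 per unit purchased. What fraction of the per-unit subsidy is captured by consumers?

Pre-subsidy: 542 - 6.5p = -4 + 6.5p gives p* = 42, q* = 269.
With the rebate, buyers effectively pay pb = ps − 5, where ps is the price sellers receive.
Demand in terms of ps becomes qd = 542 − 6.5(ps − 5) = 574.5 - 6.5ps. Setting this equal to supply: 574.5 - 6.5ps = -4 + 6.5ps, so ps = 44.5.
Buyers pay pb = 44.5 − 5 = 39.5; q' = -4 + 6.5·44.5 = 285.25.
Buyers' price falls by p* − pb = 42 − 39.5 = 2.5; sellers' price rises by ps − p* = 44.5 − 42 = 2.5.
So consumers capture 2.5/5 = 0.5 of each unit of subsidy.

Consumer share = 0.5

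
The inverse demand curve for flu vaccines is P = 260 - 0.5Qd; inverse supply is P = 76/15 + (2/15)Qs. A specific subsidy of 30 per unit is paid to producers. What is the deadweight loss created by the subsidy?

Deadweight loss = 13500/19

Pre-subsidy: 260 - 0.5Q = 76/15 + (2/15)Q gives Q* = 7648/19 and P* = 1116/19.
With the subsidy, sellers receive Ps = Pb + 30 for each unit, where Pb is the price buyers pay.
On the curves, Pb = 260 - 0.5Q and Ps = 76/15 + (2/15)Q; the wedge Ps − Pb = 30 gives 76/15 + (2/15)Q − (260 - 0.5Q) = 30, so Q' = 8548/19.
Then Pb = 260 − 0.5·(8548/19) = 666/19 and Ps = 76/15 + (2/15)·(8548/19) = 1236/19.
The subsidy expands output by 8548/19 − 7648/19 = 900/19 past the efficient level; on those units the gap between marginal cost and willingness to pay runs from 0 up to 30.
DWL = ½ × 30 × 900/19 = 13500/19.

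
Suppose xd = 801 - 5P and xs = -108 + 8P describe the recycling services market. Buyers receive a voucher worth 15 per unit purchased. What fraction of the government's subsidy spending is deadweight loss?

DWL / government spending = 25/539

Pre-subsidy: 801 - 5P = -108 + 8P gives P* = 909/13, x* = 5868/13.
With the rebate, buyers effectively pay Pb = Ps − 15, where Ps is the price sellers receive.
Demand in terms of Ps becomes xd = 801 − 5(Ps − 15) = 876 - 5Ps. Setting this equal to supply: 876 - 5Ps = -108 + 8Ps, so Ps = 984/13.
Buyers pay Pb = 984/13 − 15 = 789/13; x' = -108 + 8·(984/13) = 6468/13.
ΔCS = ½(5868/13 + 6468/13)(909/13 − 789/13) = 740160/169; ΔPS = ½(5868/13 + 6468/13)(984/13 − 909/13) = 462600/169.
Government spending = 15 × 6468/13 = 97020/13.
DWL = ½ × 15 × (6468/13 − 5868/13) = 4500/13; fraction = (4500/13) / (97020/13) = 25/539.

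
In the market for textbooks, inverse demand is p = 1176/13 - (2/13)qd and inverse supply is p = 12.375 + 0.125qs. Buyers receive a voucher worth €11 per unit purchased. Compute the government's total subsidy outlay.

Pre-subsidy: 1176/13 - (2/13)q = 12.375 + 0.125q gives q* = 8121/29 and p* = 1374/29.
With the rebate, buyers effectively pay pb = ps − 11, where ps is the price sellers receive.
On the curves, pb = 1176/13 - (2/13)q and ps = 12.375 + 0.125q; the wedge ps − pb = 11 gives 12.375 + 0.125q − (1176/13 - (2/13)q) = 11, so q' = 9265/29.
Then pb = 1176/13 − (2/13)·(9265/29) = 1198/29 and ps = 12.375 + 0.125·(9265/29) = 1517/29.
Government outlay = subsidy × quantity = 11 × 9265/29 = 101915/29.

Government cost = 101915/29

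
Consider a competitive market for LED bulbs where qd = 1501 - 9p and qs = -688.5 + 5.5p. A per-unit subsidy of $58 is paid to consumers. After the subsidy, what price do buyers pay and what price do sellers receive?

Pre-subsidy: 1501 - 9p = -688.5 + 5.5p gives p* = 151, q* = 142.
With the rebate, buyers effectively pay pb = ps − 58, where ps is the price sellers receive.
Demand in terms of ps becomes qd = 1501 − 9(ps − 58) = 2023 - 9ps. Setting this equal to supply: 2023 - 9ps = -688.5 + 5.5ps, so ps = 187.
Buyers pay pb = 187 − 58 = 129; q' = -688.5 + 5.5·187 = 340.

Buyers pay $129; sellers receive $187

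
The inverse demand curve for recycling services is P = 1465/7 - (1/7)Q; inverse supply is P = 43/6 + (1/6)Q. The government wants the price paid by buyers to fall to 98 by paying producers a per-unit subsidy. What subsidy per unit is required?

Required subsidy s = 39 per unit

At a buyer price of 98, quantity demanded is 1465 − 7·98 = 779.
Sellers supply 779 only when they receive Ps = 43/6 + (1/6)·779 = 137.
s = Ps − Pb = 137 − 98 = 39.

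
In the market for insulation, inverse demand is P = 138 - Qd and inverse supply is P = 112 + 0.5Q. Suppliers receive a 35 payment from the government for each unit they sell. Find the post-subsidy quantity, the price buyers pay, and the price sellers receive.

Q' = 122/3; buyers pay 292/3; sellers receive 397/3

Pre-subsidy: 138 - Q = 112 + 0.5Q gives Q* = 52/3 and P* = 362/3.
With the subsidy, sellers receive Ps = Pb + 35 for each unit, where Pb is the price buyers pay.
On the curves, Pb = 138 - Q and Ps = 112 + 0.5Q; the wedge Ps − Pb = 35 gives 112 + 0.5Q − (138 - Q) = 35, so Q' = 122/3.
Then Pb = 138 − 1·(122/3) = 292/3 and Ps = 112 + 0.5·(122/3) = 397/3.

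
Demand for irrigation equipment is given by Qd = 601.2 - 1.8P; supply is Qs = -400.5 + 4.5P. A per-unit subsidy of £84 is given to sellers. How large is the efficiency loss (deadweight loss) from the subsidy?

Pre-subsidy: 601.2 - 1.8P = -400.5 + 4.5P gives P* = 159, Q* = 315.
With the subsidy, sellers receive Ps = Pb + 84 for each unit, where Pb is the price buyers pay.
Supply in terms of Pb becomes Qs = -400.5 + 4.5(Pb + 84) = -22.5 + 4.5Pb. Setting this equal to demand: 601.2 - 1.8Pb = -22.5 + 4.5Pb, so Pb = 99.
Sellers receive Ps = 99 + 84 = 183; Q' = 601.2 − 1.8·99 = 423.
The subsidy expands output by 423 − 315 = 108 past the efficient level; on those units the gap between marginal cost and willingness to pay runs from 0 up to 84.
DWL = ½ × 84 × 108 = 4536.

Deadweight loss = £4536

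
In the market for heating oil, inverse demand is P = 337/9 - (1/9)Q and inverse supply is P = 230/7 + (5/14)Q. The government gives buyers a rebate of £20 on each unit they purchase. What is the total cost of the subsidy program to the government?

Pre-subsidy: 337/9 - (1/9)Q = 230/7 + (5/14)Q gives Q* = 578/59 and P* = 2145/59.
With the rebate, buyers effectively pay Pb = Ps − 20, where Ps is the price sellers receive.
On the curves, Pb = 337/9 - (1/9)Q and Ps = 230/7 + (5/14)Q; the wedge Ps − Pb = 20 gives 230/7 + (5/14)Q − (337/9 - (1/9)Q) = 20, so Q' = 3098/59.
Then Pb = 337/9 − (1/9)·(3098/59) = 1865/59 and Ps = 230/7 + (5/14)·(3098/59) = 3045/59.
Government outlay = subsidy × quantity = 20 × 3098/59 = 61960/59.

Government cost = 61960/59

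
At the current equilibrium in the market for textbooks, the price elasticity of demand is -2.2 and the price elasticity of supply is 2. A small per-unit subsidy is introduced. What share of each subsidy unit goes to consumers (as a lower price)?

For a small subsidy around the equilibrium, the benefit split depends on the relative slopes, which at a point are proportional to the elasticities.
Buyer share = εs/(εs + |εd|) = 2/(2 + 2.2) = 10/21; seller share = |εd|/(εs + |εd|) = 11/21.

Consumer share = 10/21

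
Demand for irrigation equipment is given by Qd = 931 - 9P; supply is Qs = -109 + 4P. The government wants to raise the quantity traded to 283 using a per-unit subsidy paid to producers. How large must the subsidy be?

At Q = 283, invert demand for the buyer price: Pb = (931 − 283)/9 = 72; invert supply for the seller price: Ps = (283 − (-109))/4 = 98.
The subsidy must fill the gap: s = Ps − Pb = 98 − 72 = 26.

Required subsidy s = 26 per unit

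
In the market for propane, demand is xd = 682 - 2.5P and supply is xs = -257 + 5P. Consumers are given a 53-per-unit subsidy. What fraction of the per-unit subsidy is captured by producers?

Pre-subsidy: 682 - 2.5P = -257 + 5P gives P* = 125.2, x* = 369.
With the rebate, buyers effectively pay Pb = Ps − 53, where Ps is the price sellers receive.
Demand in terms of Ps becomes xd = 682 − 2.5(Ps − 53) = 814.5 - 2.5Ps. Setting this equal to supply: 814.5 - 2.5Ps = -257 + 5Ps, so Ps = 2143/15.
Buyers pay Pb = 2143/15 − 53 = 1348/15; x' = -257 + 5·(2143/15) = 1372/3.
Buyers' price falls by P* − Pb = 125.2 − 1348/15 = 106/3; sellers' price rises by Ps − P* = 2143/15 − 125.2 = 53/3.
So producers capture (53/3)/53 = 1/3 of each unit of subsidy.

Producer share = 1/3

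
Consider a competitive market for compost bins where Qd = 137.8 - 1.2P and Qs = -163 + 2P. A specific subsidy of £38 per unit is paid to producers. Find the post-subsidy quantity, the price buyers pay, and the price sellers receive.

Q' = 53.5; buyers pay £70.25; sellers receive £108.25

Pre-subsidy: 137.8 - 1.2P = -163 + 2P gives P* = 94, Q* = 25.
With the subsidy, sellers receive Ps = Pb + 38 for each unit, where Pb is the price buyers pay.
Supply in terms of Pb becomes Qs = -163 + 2(Pb + 38) = -87 + 2Pb. Setting this equal to demand: 137.8 - 1.2Pb = -87 + 2Pb, so Pb = 70.25.
Sellers receive Ps = 70.25 + 38 = 108.25; Q' = 137.8 − 1.2·70.25 = 53.5.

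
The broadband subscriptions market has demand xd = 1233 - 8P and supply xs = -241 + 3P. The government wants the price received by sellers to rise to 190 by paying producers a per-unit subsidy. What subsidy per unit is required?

Required subsidy s = 77 per unit

At a seller price of 190, quantity supplied is -241 + 3·190 = 329.
Buyers absorb 329 only when they pay Pb with 1233 − 8·Pb = 329, i.e. Pb = 113.
s = Ps − Pb = 190 − 113 = 77.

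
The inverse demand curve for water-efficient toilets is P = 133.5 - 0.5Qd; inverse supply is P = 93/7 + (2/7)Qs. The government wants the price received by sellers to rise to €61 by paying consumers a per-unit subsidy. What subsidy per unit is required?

Required subsidy s = €11 per unit

At a seller price of 61, quantity supplied is -46.5 + 3.5·61 = 167.
Buyers absorb 167 only when they pay Pb = 133.5 − 0.5·167 = 50.
s = Ps − Pb = 61 − 50 = 11.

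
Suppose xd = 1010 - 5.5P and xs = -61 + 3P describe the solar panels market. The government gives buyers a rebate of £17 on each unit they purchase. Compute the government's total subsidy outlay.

Government cost = £5950

Pre-subsidy: 1010 - 5.5P = -61 + 3P gives P* = 126, x* = 317.
With the rebate, buyers effectively pay Pb = Ps − 17, where Ps is the price sellers receive.
Demand in terms of Ps becomes xd = 1010 − 5.5(Ps − 17) = 1103.5 - 5.5Ps. Setting this equal to supply: 1103.5 - 5.5Ps = -61 + 3Ps, so Ps = 137.
Buyers pay Pb = 137 − 17 = 120; x' = -61 + 3·137 = 350.
Government outlay = subsidy × quantity = 17 × 350 = 5950.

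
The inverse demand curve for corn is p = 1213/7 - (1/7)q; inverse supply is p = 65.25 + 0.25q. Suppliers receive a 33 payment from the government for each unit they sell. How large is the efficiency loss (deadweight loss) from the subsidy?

Pre-subsidy: 1213/7 - (1/7)q = 65.25 + 0.25q gives q* = 275 and p* = 134.
With the subsidy, sellers receive ps = pb + 33 for each unit, where pb is the price buyers pay.
On the curves, pb = 1213/7 - (1/7)q and ps = 65.25 + 0.25q; the wedge ps − pb = 33 gives 65.25 + 0.25q − (1213/7 - (1/7)q) = 33, so q' = 359.
Then pb = 1213/7 − (1/7)·359 = 122 and ps = 65.25 + 0.25·359 = 155.
The subsidy expands output by 359 − 275 = 84 past the efficient level; on those units the gap between marginal cost and willingness to pay runs from 0 up to 33.
DWL = ½ × 33 × 84 = 1386.

Deadweight loss = 1386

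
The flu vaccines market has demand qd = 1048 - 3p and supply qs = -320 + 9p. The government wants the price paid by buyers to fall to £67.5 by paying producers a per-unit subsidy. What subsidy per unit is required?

Required subsidy s = £62 per unit

At a buyer price of 67.5, quantity demanded is 1048 − 3·67.5 = 845.5.
Sellers supply 845.5 only when they receive ps with -320 + 9·ps = 845.5, i.e. ps = 129.5.
s = ps − pb = 129.5 − 67.5 = 62.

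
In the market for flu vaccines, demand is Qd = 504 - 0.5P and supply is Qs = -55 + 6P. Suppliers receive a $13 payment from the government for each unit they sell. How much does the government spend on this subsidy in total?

Government cost = $6071

Pre-subsidy: 504 - 0.5P = -55 + 6P gives P* = 86, Q* = 461.
With the subsidy, sellers receive Ps = Pb + 13 for each unit, where Pb is the price buyers pay.
Supply in terms of Pb becomes Qs = -55 + 6(Pb + 13) = 23 + 6Pb. Setting this equal to demand: 504 - 0.5Pb = 23 + 6Pb, so Pb = 74.
Sellers receive Ps = 74 + 13 = 87; Q' = 504 − 0.5·74 = 467.
Government outlay = subsidy × quantity = 13 × 467 = 6071.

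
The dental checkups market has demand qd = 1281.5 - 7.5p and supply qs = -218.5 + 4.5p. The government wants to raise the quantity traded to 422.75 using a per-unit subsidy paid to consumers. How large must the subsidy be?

Required subsidy s = 28 per unit

At q = 422.75, invert demand for the buyer price: pb = (1281.5 − 422.75)/7.5 = 114.5; invert supply for the seller price: ps = (422.75 − (-218.5))/4.5 = 142.5.
The subsidy must fill the gap: s = ps − pb = 142.5 − 114.5 = 28.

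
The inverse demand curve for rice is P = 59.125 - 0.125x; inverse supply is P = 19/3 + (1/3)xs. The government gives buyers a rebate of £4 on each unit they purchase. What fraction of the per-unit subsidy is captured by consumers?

Pre-subsidy: 59.125 - 0.125x = 19/3 + (1/3)x gives x* = 1267/11 and P* = 492/11.
With the rebate, buyers effectively pay Pb = Ps − 4, where Ps is the price sellers receive.
On the curves, Pb = 59.125 - 0.125x and Ps = 19/3 + (1/3)x; the wedge Ps − Pb = 4 gives 19/3 + (1/3)x − (59.125 - 0.125x) = 4, so x' = 1363/11.
Then Pb = 59.125 − 0.125·(1363/11) = 480/11 and Ps = 19/3 + (1/3)·(1363/11) = 524/11.
Buyers' price falls by P* − Pb = 492/11 − 480/11 = 12/11; sellers' price rises by Ps − P* = 524/11 − 492/11 = 32/11.
So consumers capture (12/11)/4 = 3/11 of each unit of subsidy.

Consumer share = 3/11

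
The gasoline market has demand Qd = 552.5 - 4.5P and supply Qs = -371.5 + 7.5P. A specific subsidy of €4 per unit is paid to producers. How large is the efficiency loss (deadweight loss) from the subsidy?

Pre-subsidy: 552.5 - 4.5P = -371.5 + 7.5P gives P* = 77, Q* = 206.
With the subsidy, sellers receive Ps = Pb + 4 for each unit, where Pb is the price buyers pay.
Supply in terms of Pb becomes Qs = -371.5 + 7.5(Pb + 4) = -341.5 + 7.5Pb. Setting this equal to demand: 552.5 - 4.5Pb = -341.5 + 7.5Pb, so Pb = 74.5.
Sellers receive Ps = 74.5 + 4 = 78.5; Q' = 552.5 − 4.5·74.5 = 217.25.
The subsidy expands output by 217.25 − 206 = 11.25 past the efficient level; on those units the gap between marginal cost and willingness to pay runs from 0 up to 4.
DWL = ½ × 4 × 11.25 = 22.5.

Deadweight loss = €22.5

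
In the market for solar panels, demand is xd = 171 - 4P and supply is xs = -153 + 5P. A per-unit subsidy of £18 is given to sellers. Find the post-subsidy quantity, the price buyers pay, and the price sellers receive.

x' = 67; buyers pay £26; sellers receive £44

Pre-subsidy: 171 - 4P = -153 + 5P gives P* = 36, x* = 27.
With the subsidy, sellers receive Ps = Pb + 18 for each unit, where Pb is the price buyers pay.
Supply in terms of Pb becomes xs = -153 + 5(Pb + 18) = -63 + 5Pb. Setting this equal to demand: 171 - 4Pb = -63 + 5Pb, so Pb = 26.
Sellers receive Ps = 26 + 18 = 44; x' = 171 − 4·26 = 67.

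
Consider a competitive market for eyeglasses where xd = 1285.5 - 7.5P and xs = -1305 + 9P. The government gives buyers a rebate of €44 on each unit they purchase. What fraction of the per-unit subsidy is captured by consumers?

Pre-subsidy: 1285.5 - 7.5P = -1305 + 9P gives P* = 157, x* = 108.
With the rebate, buyers effectively pay Pb = Ps − 44, where Ps is the price sellers receive.
Demand in terms of Ps becomes xd = 1285.5 − 7.5(Ps − 44) = 1615.5 - 7.5Ps. Setting this equal to supply: 1615.5 - 7.5Ps = -1305 + 9Ps, so Ps = 177.
Buyers pay Pb = 177 − 44 = 133; x' = -1305 + 9·177 = 288.
Buyers' price falls by P* − Pb = 157 − 133 = 24; sellers' price rises by Ps − P* = 177 − 157 = 20.
So consumers capture 24/44 = 6/11 of each unit of subsidy.

Consumer share = 6/11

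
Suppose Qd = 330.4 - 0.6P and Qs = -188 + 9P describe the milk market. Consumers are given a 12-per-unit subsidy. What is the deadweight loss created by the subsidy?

Pre-subsidy: 330.4 - 0.6P = -188 + 9P gives P* = 54, Q* = 298.
With the rebate, buyers effectively pay Pb = Ps − 12, where Ps is the price sellers receive.
Demand in terms of Ps becomes Qd = 330.4 − 0.6(Ps − 12) = 337.6 - 0.6Ps. Setting this equal to supply: 337.6 - 0.6Ps = -188 + 9Ps, so Ps = 54.75.
Buyers pay Pb = 54.75 − 12 = 42.75; Q' = -188 + 9·54.75 = 304.75.
The subsidy expands output by 304.75 − 298 = 6.75 past the efficient level; on those units the gap between marginal cost and willingness to pay runs from 0 up to 12.
DWL = ½ × 12 × 6.75 = 40.5.

Deadweight loss = 40.5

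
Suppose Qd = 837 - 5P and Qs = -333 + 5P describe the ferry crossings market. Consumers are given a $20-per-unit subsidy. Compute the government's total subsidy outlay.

Government cost = $6040

Pre-subsidy: 837 - 5P = -333 + 5P gives P* = 117, Q* = 252.
With the rebate, buyers effectively pay Pb = Ps − 20, where Ps is the price sellers receive.
Demand in terms of Ps becomes Qd = 837 − 5(Ps − 20) = 937 - 5Ps. Setting this equal to supply: 937 - 5Ps = -333 + 5Ps, so Ps = 127.
Buyers pay Pb = 127 − 20 = 107; Q' = -333 + 5·127 = 302.
Government outlay = subsidy × quantity = 20 × 302 = 6040.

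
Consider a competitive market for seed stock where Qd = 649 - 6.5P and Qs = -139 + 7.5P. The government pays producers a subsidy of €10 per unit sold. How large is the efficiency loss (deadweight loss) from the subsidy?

Pre-subsidy: 649 - 6.5P = -139 + 7.5P gives P* = 394/7, Q* = 1982/7.
With the subsidy, sellers receive Ps = Pb + 10 for each unit, where Pb is the price buyers pay.
Supply in terms of Pb becomes Qs = -139 + 7.5(Pb + 10) = -64 + 7.5Pb. Setting this equal to demand: 649 - 6.5Pb = -64 + 7.5Pb, so Pb = 713/14.
Sellers receive Ps = 713/14 + 10 = 853/14; Q' = 649 − 6.5·(713/14) = 8903/28.
The subsidy expands output by 8903/28 − 1982/7 = 975/28 past the efficient level; on those units the gap between marginal cost and willingness to pay runs from 0 up to 10.
DWL = ½ × 10 × 975/28 = 4875/28.

Deadweight loss = 4875/28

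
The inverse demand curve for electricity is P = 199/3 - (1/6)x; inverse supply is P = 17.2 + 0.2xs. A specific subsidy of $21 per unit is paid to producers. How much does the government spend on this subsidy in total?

Pre-subsidy: 199/3 - (1/6)x = 17.2 + 0.2x gives x* = 134 and P* = 44.
With the subsidy, sellers receive Ps = Pb + 21 for each unit, where Pb is the price buyers pay.
On the curves, Pb = 199/3 - (1/6)x and Ps = 17.2 + 0.2x; the wedge Ps − Pb = 21 gives 17.2 + 0.2x − (199/3 - (1/6)x) = 21, so x' = 2104/11.
Then Pb = 199/3 − (1/6)·(2104/11) = 379/11 and Ps = 17.2 + 0.2·(2104/11) = 610/11.
Government outlay = subsidy × quantity = 21 × 2104/11 = 44184/11.

Government cost = 44184/11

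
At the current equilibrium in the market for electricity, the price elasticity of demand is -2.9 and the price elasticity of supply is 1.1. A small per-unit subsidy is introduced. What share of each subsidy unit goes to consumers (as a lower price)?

For a small subsidy around the equilibrium, the benefit split depends on the relative slopes, which at a point are proportional to the elasticities.
Buyer share = εs/(εs + |εd|) = 1.1/(1.1 + 2.9) = 0.275; seller share = |εd|/(εs + |εd|) = 0.725.

Consumer share = 0.275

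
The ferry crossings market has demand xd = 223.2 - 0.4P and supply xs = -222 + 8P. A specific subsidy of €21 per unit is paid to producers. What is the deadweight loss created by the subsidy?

Pre-subsidy: 223.2 - 0.4P = -222 + 8P gives P* = 53, x* = 202.
With the subsidy, sellers receive Ps = Pb + 21 for each unit, where Pb is the price buyers pay.
Supply in terms of Pb becomes xs = -222 + 8(Pb + 21) = -54 + 8Pb. Setting this equal to demand: 223.2 - 0.4Pb = -54 + 8Pb, so Pb = 33.
Sellers receive Ps = 33 + 21 = 54; x' = 223.2 − 0.4·33 = 210.
The subsidy expands output by 210 − 202 = 8 past the efficient level; on those units the gap between marginal cost and willingness to pay runs from 0 up to 21.
DWL = ½ × 21 × 8 = 84.

Deadweight loss = €84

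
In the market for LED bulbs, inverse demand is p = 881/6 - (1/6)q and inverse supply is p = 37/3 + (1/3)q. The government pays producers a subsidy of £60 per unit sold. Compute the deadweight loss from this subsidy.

Pre-subsidy: 881/6 - (1/6)q = 37/3 + (1/3)q gives q* = 269 and p* = 102.
With the subsidy, sellers receive ps = pb + 60 for each unit, where pb is the price buyers pay.
On the curves, pb = 881/6 - (1/6)q and ps = 37/3 + (1/3)q; the wedge ps − pb = 60 gives 37/3 + (1/3)q − (881/6 - (1/6)q) = 60, so q' = 389.
Then pb = 881/6 − (1/6)·389 = 82 and ps = 37/3 + (1/3)·389 = 142.
The subsidy expands output by 389 − 269 = 120 past the efficient level; on those units the gap between marginal cost and willingness to pay runs from 0 up to 60.
DWL = ½ × 60 × 120 = 3600.

Deadweight loss = £3600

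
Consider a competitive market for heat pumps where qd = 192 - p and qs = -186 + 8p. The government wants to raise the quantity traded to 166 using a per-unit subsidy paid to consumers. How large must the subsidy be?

Required subsidy s = 18 per unit

At q = 166, invert demand for the buyer price: pb = (192 − 166)/1 = 26; invert supply for the seller price: ps = (166 − (-186))/8 = 44.
The subsidy must fill the gap: s = ps − pb = 44 − 26 = 18.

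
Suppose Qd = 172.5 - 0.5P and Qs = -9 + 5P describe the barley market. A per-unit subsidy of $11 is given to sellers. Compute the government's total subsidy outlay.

Pre-subsidy: 172.5 - 0.5P = -9 + 5P gives P* = 33, Q* = 156.
With the subsidy, sellers receive Ps = Pb + 11 for each unit, where Pb is the price buyers pay.
Supply in terms of Pb becomes Qs = -9 + 5(Pb + 11) = 46 + 5Pb. Setting this equal to demand: 172.5 - 0.5Pb = 46 + 5Pb, so Pb = 23.
Sellers receive Ps = 23 + 11 = 34; Q' = 172.5 − 0.5·23 = 161.
Government outlay = subsidy × quantity = 11 × 161 = 1771.

Government cost = $1771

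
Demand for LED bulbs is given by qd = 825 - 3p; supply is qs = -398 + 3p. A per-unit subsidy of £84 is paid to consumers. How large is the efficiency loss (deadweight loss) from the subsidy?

Pre-subsidy: 825 - 3p = -398 + 3p gives p* = 1223/6, q* = 213.5.
With the rebate, buyers effectively pay pb = ps − 84, where ps is the price sellers receive.
Demand in terms of ps becomes qd = 825 − 3(ps − 84) = 1077 - 3ps. Setting this equal to supply: 1077 - 3ps = -398 + 3ps, so ps = 1475/6.
Buyers pay pb = 1475/6 − 84 = 971/6; q' = -398 + 3·(1475/6) = 339.5.
The subsidy expands output by 339.5 − 213.5 = 126 past the efficient level; on those units the gap between marginal cost and willingness to pay runs from 0 up to 84.
DWL = ½ × 84 × 126 = 5292.

Deadweight loss = £5292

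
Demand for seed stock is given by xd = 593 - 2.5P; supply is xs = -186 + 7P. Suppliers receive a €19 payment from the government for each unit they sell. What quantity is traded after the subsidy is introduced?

x' = 423

Pre-subsidy: 593 - 2.5P = -186 + 7P gives P* = 82, x* = 388.
With the subsidy, sellers receive Ps = Pb + 19 for each unit, where Pb is the price buyers pay.
Supply in terms of Pb becomes xs = -186 + 7(Pb + 19) = -53 + 7Pb. Setting this equal to demand: 593 - 2.5Pb = -53 + 7Pb, so Pb = 68.
Sellers receive Ps = 68 + 19 = 87; x' = 593 − 2.5·68 = 423.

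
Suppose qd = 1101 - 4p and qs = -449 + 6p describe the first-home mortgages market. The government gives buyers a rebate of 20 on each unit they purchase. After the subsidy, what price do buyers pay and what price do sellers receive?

Pre-subsidy: 1101 - 4p = -449 + 6p gives p* = 155, q* = 481.
With the rebate, buyers effectively pay pb = ps − 20, where ps is the price sellers receive.
Demand in terms of ps becomes qd = 1101 − 4(ps − 20) = 1181 - 4ps. Setting this equal to supply: 1181 - 4ps = -449 + 6ps, so ps = 163.
Buyers pay pb = 163 − 20 = 143; q' = -449 + 6·163 = 529.

Buyers pay 143; sellers receive 163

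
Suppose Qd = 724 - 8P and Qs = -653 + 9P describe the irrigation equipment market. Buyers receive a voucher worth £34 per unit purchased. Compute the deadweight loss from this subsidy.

Pre-subsidy: 724 - 8P = -653 + 9P gives P* = 81, Q* = 76.
With the rebate, buyers effectively pay Pb = Ps − 34, where Ps is the price sellers receive.
Demand in terms of Ps becomes Qd = 724 − 8(Ps − 34) = 996 - 8Ps. Setting this equal to supply: 996 - 8Ps = -653 + 9Ps, so Ps = 97.
Buyers pay Pb = 97 − 34 = 63; Q' = -653 + 9·97 = 220.
The subsidy expands output by 220 − 76 = 144 past the efficient level; on those units the gap between marginal cost and willingness to pay runs from 0 up to 34.
DWL = ½ × 34 × 144 = 2448.

Deadweight loss = £2448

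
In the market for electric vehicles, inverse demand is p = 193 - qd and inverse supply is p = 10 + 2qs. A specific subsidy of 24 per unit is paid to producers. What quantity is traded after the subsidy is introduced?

q' = 69

Pre-subsidy: 193 - q = 10 + 2q gives q* = 61 and p* = 132.
With the subsidy, sellers receive ps = pb + 24 for each unit, where pb is the price buyers pay.
On the curves, pb = 193 - q and ps = 10 + 2q; the wedge ps − pb = 24 gives 10 + 2q − (193 - q) = 24, so q' = 69.
Then pb = 193 − 1·69 = 124 and ps = 10 + 2·69 = 148.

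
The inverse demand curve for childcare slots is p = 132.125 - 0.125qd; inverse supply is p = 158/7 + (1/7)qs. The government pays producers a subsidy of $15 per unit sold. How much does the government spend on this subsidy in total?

Government cost = $6975

Pre-subsidy: 132.125 - 0.125q = 158/7 + (1/7)q gives q* = 409 and p* = 81.
With the subsidy, sellers receive ps = pb + 15 for each unit, where pb is the price buyers pay.
On the curves, pb = 132.125 - 0.125q and ps = 158/7 + (1/7)q; the wedge ps − pb = 15 gives 158/7 + (1/7)q − (132.125 - 0.125q) = 15, so q' = 465.
Then pb = 132.125 − 0.125·465 = 74 and ps = 158/7 + (1/7)·465 = 89.
Government outlay = subsidy × quantity = 15 × 465 = 6975.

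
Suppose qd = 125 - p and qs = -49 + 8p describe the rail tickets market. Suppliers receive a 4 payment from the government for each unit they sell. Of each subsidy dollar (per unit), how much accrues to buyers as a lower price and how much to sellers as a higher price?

Buyers gain 32/9 per unit; sellers gain 4/9 per unit

Pre-subsidy: 125 - p = -49 + 8p gives p* = 58/3, q* = 317/3.
With the subsidy, sellers receive ps = pb + 4 for each unit, where pb is the price buyers pay.
Supply in terms of pb becomes qs = -49 + 8(pb + 4) = -17 + 8pb. Setting this equal to demand: 125 - pb = -17 + 8pb, so pb = 142/9.
Sellers receive ps = 142/9 + 4 = 178/9; q' = 125 − 1·(142/9) = 983/9.
Buyers' price falls by p* − pb = 58/3 − 142/9 = 32/9; sellers' price rises by ps − p* = 178/9 − 58/3 = 4/9.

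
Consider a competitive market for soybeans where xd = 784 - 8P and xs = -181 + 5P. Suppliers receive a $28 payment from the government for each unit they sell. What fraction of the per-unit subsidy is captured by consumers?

Pre-subsidy: 784 - 8P = -181 + 5P gives P* = 965/13, x* = 2472/13.
With the subsidy, sellers receive Ps = Pb + 28 for each unit, where Pb is the price buyers pay.
Supply in terms of Pb becomes xs = -181 + 5(Pb + 28) = -41 + 5Pb. Setting this equal to demand: 784 - 8Pb = -41 + 5Pb, so Pb = 825/13.
Sellers receive Ps = 825/13 + 28 = 1189/13; x' = 784 − 8·(825/13) = 3592/13.
Buyers' price falls by P* − Pb = 965/13 − 825/13 = 140/13; sellers' price rises by Ps − P* = 1189/13 − 965/13 = 224/13.
So consumers capture (140/13)/28 = 5/13 of each unit of subsidy.

Consumer share = 5/13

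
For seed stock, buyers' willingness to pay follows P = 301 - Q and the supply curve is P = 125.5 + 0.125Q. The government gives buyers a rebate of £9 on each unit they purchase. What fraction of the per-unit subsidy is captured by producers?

Pre-subsidy: 301 - Q = 125.5 + 0.125Q gives Q* = 156 and P* = 145.
With the rebate, buyers effectively pay Pb = Ps − 9, where Ps is the price sellers receive.
On the curves, Pb = 301 - Q and Ps = 125.5 + 0.125Q; the wedge Ps − Pb = 9 gives 125.5 + 0.125Q − (301 - Q) = 9, so Q' = 164.
Then Pb = 301 − 1·164 = 137 and Ps = 125.5 + 0.125·164 = 146.
Buyers' price falls by P* − Pb = 145 − 137 = 8; sellers' price rises by Ps − P* = 146 − 145 = 1.
So producers capture 1/9 = 1/9 of each unit of subsidy.

Producer share = 1/9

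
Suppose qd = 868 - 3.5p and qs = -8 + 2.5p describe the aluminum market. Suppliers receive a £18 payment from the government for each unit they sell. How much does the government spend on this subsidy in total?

Government cost = £6898.5

Pre-subsidy: 868 - 3.5p = -8 + 2.5p gives p* = 146, q* = 357.
With the subsidy, sellers receive ps = pb + 18 for each unit, where pb is the price buyers pay.
Supply in terms of pb becomes qs = -8 + 2.5(pb + 18) = 37 + 2.5pb. Setting this equal to demand: 868 - 3.5pb = 37 + 2.5pb, so pb = 138.5.
Sellers receive ps = 138.5 + 18 = 156.5; q' = 868 − 3.5·138.5 = 383.25.
Government outlay = subsidy × quantity = 18 × 383.25 = 6898.5.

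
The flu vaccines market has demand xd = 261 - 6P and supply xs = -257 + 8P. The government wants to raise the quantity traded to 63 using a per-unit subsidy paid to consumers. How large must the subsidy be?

Required subsidy s = 7 per unit

At x = 63, invert demand for the buyer price: Pb = (261 − 63)/6 = 33; invert supply for the seller price: Ps = (63 − (-257))/8 = 40.
The subsidy must fill the gap: s = Ps − Pb = 40 − 33 = 7.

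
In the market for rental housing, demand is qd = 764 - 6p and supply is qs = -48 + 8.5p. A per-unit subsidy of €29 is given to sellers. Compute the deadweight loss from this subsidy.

Deadweight loss = €1479

Pre-subsidy: 764 - 6p = -48 + 8.5p gives p* = 56, q* = 428.
With the subsidy, sellers receive ps = pb + 29 for each unit, where pb is the price buyers pay.
Supply in terms of pb becomes qs = -48 + 8.5(pb + 29) = 198.5 + 8.5pb. Setting this equal to demand: 764 - 6pb = 198.5 + 8.5pb, so pb = 39.
Sellers receive ps = 39 + 29 = 68; q' = 764 − 6·39 = 530.
The subsidy expands output by 530 − 428 = 102 past the efficient level; on those units the gap between marginal cost and willingness to pay runs from 0 up to 29.
DWL = ½ × 29 × 102 = 1479.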